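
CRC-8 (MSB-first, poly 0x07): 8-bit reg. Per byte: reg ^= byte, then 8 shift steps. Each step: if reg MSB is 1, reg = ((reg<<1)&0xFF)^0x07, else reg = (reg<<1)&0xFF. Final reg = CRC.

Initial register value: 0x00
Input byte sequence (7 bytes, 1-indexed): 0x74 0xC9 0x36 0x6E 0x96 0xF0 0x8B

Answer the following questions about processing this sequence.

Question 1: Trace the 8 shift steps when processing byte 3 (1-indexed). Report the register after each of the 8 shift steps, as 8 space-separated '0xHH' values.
Answer: 0x65 0xCA 0x93 0x21 0x42 0x84 0x0F 0x1E

Derivation:
After byte 1 (0x74): reg=0x4B
After byte 2 (0xC9): reg=0x87
Register before byte 3: 0x87
After XOR with byte 0x36: 0xB1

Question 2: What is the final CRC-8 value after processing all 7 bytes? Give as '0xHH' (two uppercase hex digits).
After byte 1 (0x74): reg=0x4B
After byte 2 (0xC9): reg=0x87
After byte 3 (0x36): reg=0x1E
After byte 4 (0x6E): reg=0x57
After byte 5 (0x96): reg=0x49
After byte 6 (0xF0): reg=0x26
After byte 7 (0x8B): reg=0x4A

Answer: 0x4A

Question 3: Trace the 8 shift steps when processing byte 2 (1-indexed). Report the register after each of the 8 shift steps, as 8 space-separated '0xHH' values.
After byte 1 (0x74): reg=0x4B
Register before byte 2: 0x4B
After XOR with byte 0xC9: 0x82

Answer: 0x03 0x06 0x0C 0x18 0x30 0x60 0xC0 0x87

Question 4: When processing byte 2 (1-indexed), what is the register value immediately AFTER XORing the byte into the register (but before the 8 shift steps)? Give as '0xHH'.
Register before byte 2: 0x4B
Byte 2: 0xC9
0x4B XOR 0xC9 = 0x82

Answer: 0x82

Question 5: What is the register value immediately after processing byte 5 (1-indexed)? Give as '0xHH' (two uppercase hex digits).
After byte 1 (0x74): reg=0x4B
After byte 2 (0xC9): reg=0x87
After byte 3 (0x36): reg=0x1E
After byte 4 (0x6E): reg=0x57
After byte 5 (0x96): reg=0x49

Answer: 0x49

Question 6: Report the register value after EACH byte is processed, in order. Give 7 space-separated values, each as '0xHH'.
0x4B 0x87 0x1E 0x57 0x49 0x26 0x4A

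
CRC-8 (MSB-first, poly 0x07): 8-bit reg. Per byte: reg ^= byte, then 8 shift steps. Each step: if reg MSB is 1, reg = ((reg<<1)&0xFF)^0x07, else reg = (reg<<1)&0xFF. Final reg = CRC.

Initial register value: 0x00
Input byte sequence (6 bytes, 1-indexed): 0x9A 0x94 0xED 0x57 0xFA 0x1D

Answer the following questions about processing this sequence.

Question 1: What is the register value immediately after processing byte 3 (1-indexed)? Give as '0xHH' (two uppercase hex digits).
Answer: 0x16

Derivation:
After byte 1 (0x9A): reg=0xCF
After byte 2 (0x94): reg=0x86
After byte 3 (0xED): reg=0x16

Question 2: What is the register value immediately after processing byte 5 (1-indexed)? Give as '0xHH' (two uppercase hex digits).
After byte 1 (0x9A): reg=0xCF
After byte 2 (0x94): reg=0x86
After byte 3 (0xED): reg=0x16
After byte 4 (0x57): reg=0xC0
After byte 5 (0xFA): reg=0xA6

Answer: 0xA6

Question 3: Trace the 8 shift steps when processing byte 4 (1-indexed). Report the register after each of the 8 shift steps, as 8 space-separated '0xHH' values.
Answer: 0x82 0x03 0x06 0x0C 0x18 0x30 0x60 0xC0

Derivation:
After byte 1 (0x9A): reg=0xCF
After byte 2 (0x94): reg=0x86
After byte 3 (0xED): reg=0x16
Register before byte 4: 0x16
After XOR with byte 0x57: 0x41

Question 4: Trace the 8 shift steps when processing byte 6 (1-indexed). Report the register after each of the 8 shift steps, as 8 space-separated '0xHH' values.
After byte 1 (0x9A): reg=0xCF
After byte 2 (0x94): reg=0x86
After byte 3 (0xED): reg=0x16
After byte 4 (0x57): reg=0xC0
After byte 5 (0xFA): reg=0xA6
Register before byte 6: 0xA6
After XOR with byte 0x1D: 0xBB

Answer: 0x71 0xE2 0xC3 0x81 0x05 0x0A 0x14 0x28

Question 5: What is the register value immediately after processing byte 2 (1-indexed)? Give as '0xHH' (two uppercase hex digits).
Answer: 0x86

Derivation:
After byte 1 (0x9A): reg=0xCF
After byte 2 (0x94): reg=0x86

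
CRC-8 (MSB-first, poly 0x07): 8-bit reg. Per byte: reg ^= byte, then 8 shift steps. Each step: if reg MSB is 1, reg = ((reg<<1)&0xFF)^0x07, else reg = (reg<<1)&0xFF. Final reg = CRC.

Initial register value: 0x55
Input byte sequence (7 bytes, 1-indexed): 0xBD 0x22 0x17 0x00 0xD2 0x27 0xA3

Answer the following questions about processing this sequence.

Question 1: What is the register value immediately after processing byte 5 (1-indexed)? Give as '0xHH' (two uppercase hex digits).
After byte 1 (0xBD): reg=0x96
After byte 2 (0x22): reg=0x05
After byte 3 (0x17): reg=0x7E
After byte 4 (0x00): reg=0x7D
After byte 5 (0xD2): reg=0x44

Answer: 0x44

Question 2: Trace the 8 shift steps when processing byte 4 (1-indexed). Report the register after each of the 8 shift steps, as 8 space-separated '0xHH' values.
After byte 1 (0xBD): reg=0x96
After byte 2 (0x22): reg=0x05
After byte 3 (0x17): reg=0x7E
Register before byte 4: 0x7E
After XOR with byte 0x00: 0x7E

Answer: 0xFC 0xFF 0xF9 0xF5 0xED 0xDD 0xBD 0x7D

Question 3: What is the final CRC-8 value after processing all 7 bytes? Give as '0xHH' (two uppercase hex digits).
Answer: 0xAA

Derivation:
After byte 1 (0xBD): reg=0x96
After byte 2 (0x22): reg=0x05
After byte 3 (0x17): reg=0x7E
After byte 4 (0x00): reg=0x7D
After byte 5 (0xD2): reg=0x44
After byte 6 (0x27): reg=0x2E
After byte 7 (0xA3): reg=0xAA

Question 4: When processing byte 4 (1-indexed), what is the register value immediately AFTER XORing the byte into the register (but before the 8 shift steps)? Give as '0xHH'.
Register before byte 4: 0x7E
Byte 4: 0x00
0x7E XOR 0x00 = 0x7E

Answer: 0x7E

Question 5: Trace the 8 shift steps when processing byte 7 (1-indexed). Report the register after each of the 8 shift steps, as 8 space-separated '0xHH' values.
After byte 1 (0xBD): reg=0x96
After byte 2 (0x22): reg=0x05
After byte 3 (0x17): reg=0x7E
After byte 4 (0x00): reg=0x7D
After byte 5 (0xD2): reg=0x44
After byte 6 (0x27): reg=0x2E
Register before byte 7: 0x2E
After XOR with byte 0xA3: 0x8D

Answer: 0x1D 0x3A 0x74 0xE8 0xD7 0xA9 0x55 0xAA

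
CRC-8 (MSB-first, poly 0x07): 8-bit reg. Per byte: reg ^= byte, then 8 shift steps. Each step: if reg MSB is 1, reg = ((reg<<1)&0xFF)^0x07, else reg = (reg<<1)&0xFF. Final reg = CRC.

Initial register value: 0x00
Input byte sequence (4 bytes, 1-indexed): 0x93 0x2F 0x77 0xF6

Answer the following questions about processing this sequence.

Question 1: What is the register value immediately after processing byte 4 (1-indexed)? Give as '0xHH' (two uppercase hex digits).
After byte 1 (0x93): reg=0xF0
After byte 2 (0x2F): reg=0x13
After byte 3 (0x77): reg=0x3B
After byte 4 (0xF6): reg=0x6D

Answer: 0x6D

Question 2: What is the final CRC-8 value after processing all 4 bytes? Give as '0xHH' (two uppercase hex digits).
After byte 1 (0x93): reg=0xF0
After byte 2 (0x2F): reg=0x13
After byte 3 (0x77): reg=0x3B
After byte 4 (0xF6): reg=0x6D

Answer: 0x6D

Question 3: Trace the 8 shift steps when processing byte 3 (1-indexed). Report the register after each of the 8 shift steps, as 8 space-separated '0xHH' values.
Answer: 0xC8 0x97 0x29 0x52 0xA4 0x4F 0x9E 0x3B

Derivation:
After byte 1 (0x93): reg=0xF0
After byte 2 (0x2F): reg=0x13
Register before byte 3: 0x13
After XOR with byte 0x77: 0x64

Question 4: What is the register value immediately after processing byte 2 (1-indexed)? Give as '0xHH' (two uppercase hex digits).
After byte 1 (0x93): reg=0xF0
After byte 2 (0x2F): reg=0x13

Answer: 0x13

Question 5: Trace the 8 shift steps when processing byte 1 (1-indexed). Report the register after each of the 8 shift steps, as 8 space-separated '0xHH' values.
Answer: 0x21 0x42 0x84 0x0F 0x1E 0x3C 0x78 0xF0

Derivation:
Register before byte 1: 0x00
After XOR with byte 0x93: 0x93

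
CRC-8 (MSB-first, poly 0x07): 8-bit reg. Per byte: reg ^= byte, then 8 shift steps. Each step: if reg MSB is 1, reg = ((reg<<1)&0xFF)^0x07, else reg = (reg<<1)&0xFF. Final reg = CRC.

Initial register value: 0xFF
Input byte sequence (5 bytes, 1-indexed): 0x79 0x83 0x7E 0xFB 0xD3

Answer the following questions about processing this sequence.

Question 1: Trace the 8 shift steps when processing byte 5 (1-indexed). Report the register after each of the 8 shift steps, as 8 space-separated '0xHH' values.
Answer: 0x71 0xE2 0xC3 0x81 0x05 0x0A 0x14 0x28

Derivation:
After byte 1 (0x79): reg=0x9B
After byte 2 (0x83): reg=0x48
After byte 3 (0x7E): reg=0x82
After byte 4 (0xFB): reg=0x68
Register before byte 5: 0x68
After XOR with byte 0xD3: 0xBB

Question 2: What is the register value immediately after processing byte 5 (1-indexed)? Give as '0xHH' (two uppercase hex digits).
Answer: 0x28

Derivation:
After byte 1 (0x79): reg=0x9B
After byte 2 (0x83): reg=0x48
After byte 3 (0x7E): reg=0x82
After byte 4 (0xFB): reg=0x68
After byte 5 (0xD3): reg=0x28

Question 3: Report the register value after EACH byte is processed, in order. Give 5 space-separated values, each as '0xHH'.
0x9B 0x48 0x82 0x68 0x28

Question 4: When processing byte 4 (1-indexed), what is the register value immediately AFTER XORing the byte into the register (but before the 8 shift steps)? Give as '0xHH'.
Answer: 0x79

Derivation:
Register before byte 4: 0x82
Byte 4: 0xFB
0x82 XOR 0xFB = 0x79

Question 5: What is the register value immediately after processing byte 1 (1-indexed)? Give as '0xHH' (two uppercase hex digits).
After byte 1 (0x79): reg=0x9B

Answer: 0x9B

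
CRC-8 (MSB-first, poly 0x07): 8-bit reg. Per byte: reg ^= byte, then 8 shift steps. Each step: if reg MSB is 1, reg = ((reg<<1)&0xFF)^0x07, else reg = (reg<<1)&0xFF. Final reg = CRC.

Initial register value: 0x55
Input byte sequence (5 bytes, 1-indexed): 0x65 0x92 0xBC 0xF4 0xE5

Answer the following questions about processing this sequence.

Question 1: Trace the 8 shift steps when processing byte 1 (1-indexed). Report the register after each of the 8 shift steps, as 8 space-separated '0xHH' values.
Answer: 0x60 0xC0 0x87 0x09 0x12 0x24 0x48 0x90

Derivation:
Register before byte 1: 0x55
After XOR with byte 0x65: 0x30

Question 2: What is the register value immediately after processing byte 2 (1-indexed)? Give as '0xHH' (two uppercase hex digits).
Answer: 0x0E

Derivation:
After byte 1 (0x65): reg=0x90
After byte 2 (0x92): reg=0x0E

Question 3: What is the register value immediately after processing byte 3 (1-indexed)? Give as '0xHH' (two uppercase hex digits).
After byte 1 (0x65): reg=0x90
After byte 2 (0x92): reg=0x0E
After byte 3 (0xBC): reg=0x17

Answer: 0x17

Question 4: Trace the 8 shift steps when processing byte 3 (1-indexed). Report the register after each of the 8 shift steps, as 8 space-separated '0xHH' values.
After byte 1 (0x65): reg=0x90
After byte 2 (0x92): reg=0x0E
Register before byte 3: 0x0E
After XOR with byte 0xBC: 0xB2

Answer: 0x63 0xC6 0x8B 0x11 0x22 0x44 0x88 0x17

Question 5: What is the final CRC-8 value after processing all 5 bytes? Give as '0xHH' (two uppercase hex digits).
Answer: 0xC9

Derivation:
After byte 1 (0x65): reg=0x90
After byte 2 (0x92): reg=0x0E
After byte 3 (0xBC): reg=0x17
After byte 4 (0xF4): reg=0xA7
After byte 5 (0xE5): reg=0xC9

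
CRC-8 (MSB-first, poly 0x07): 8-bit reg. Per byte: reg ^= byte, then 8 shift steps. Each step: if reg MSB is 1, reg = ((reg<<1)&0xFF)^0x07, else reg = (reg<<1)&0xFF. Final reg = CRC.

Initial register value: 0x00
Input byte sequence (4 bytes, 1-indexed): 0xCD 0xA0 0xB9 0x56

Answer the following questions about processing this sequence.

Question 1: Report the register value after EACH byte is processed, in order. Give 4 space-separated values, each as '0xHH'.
0x6D 0x6D 0x22 0x4B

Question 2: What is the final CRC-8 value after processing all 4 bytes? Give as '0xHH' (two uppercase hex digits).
Answer: 0x4B

Derivation:
After byte 1 (0xCD): reg=0x6D
After byte 2 (0xA0): reg=0x6D
After byte 3 (0xB9): reg=0x22
After byte 4 (0x56): reg=0x4B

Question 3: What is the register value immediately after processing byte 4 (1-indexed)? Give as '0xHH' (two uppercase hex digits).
After byte 1 (0xCD): reg=0x6D
After byte 2 (0xA0): reg=0x6D
After byte 3 (0xB9): reg=0x22
After byte 4 (0x56): reg=0x4B

Answer: 0x4B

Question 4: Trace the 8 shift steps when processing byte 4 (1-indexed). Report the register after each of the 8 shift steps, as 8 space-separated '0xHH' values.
Answer: 0xE8 0xD7 0xA9 0x55 0xAA 0x53 0xA6 0x4B

Derivation:
After byte 1 (0xCD): reg=0x6D
After byte 2 (0xA0): reg=0x6D
After byte 3 (0xB9): reg=0x22
Register before byte 4: 0x22
After XOR with byte 0x56: 0x74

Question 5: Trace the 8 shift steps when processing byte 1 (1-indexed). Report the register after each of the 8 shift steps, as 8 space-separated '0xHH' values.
Register before byte 1: 0x00
After XOR with byte 0xCD: 0xCD

Answer: 0x9D 0x3D 0x7A 0xF4 0xEF 0xD9 0xB5 0x6D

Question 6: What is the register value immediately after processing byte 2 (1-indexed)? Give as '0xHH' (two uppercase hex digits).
After byte 1 (0xCD): reg=0x6D
After byte 2 (0xA0): reg=0x6D

Answer: 0x6D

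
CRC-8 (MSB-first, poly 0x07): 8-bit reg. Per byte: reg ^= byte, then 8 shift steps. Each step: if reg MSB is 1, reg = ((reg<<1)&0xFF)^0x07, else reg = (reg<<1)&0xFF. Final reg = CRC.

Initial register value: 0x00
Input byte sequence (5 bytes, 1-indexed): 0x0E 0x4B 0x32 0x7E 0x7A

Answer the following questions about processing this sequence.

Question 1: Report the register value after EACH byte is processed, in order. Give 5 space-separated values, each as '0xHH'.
0x2A 0x20 0x7E 0x00 0x61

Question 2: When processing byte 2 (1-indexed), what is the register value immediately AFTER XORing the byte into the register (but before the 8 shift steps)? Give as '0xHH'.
Answer: 0x61

Derivation:
Register before byte 2: 0x2A
Byte 2: 0x4B
0x2A XOR 0x4B = 0x61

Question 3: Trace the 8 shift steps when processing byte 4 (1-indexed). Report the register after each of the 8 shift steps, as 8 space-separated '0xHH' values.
After byte 1 (0x0E): reg=0x2A
After byte 2 (0x4B): reg=0x20
After byte 3 (0x32): reg=0x7E
Register before byte 4: 0x7E
After XOR with byte 0x7E: 0x00

Answer: 0x00 0x00 0x00 0x00 0x00 0x00 0x00 0x00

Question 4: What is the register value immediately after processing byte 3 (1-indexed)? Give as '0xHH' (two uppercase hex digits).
Answer: 0x7E

Derivation:
After byte 1 (0x0E): reg=0x2A
After byte 2 (0x4B): reg=0x20
After byte 3 (0x32): reg=0x7E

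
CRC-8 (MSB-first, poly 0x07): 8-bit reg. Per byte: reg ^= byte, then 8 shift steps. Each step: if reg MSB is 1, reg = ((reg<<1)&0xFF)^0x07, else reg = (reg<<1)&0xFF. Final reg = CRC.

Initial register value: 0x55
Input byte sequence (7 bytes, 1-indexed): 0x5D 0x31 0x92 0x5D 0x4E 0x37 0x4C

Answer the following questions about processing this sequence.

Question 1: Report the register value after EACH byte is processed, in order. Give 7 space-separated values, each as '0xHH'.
0x38 0x3F 0x4A 0x65 0xD1 0xBC 0xDE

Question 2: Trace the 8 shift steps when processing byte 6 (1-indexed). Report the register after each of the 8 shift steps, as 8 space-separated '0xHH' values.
Answer: 0xCB 0x91 0x25 0x4A 0x94 0x2F 0x5E 0xBC

Derivation:
After byte 1 (0x5D): reg=0x38
After byte 2 (0x31): reg=0x3F
After byte 3 (0x92): reg=0x4A
After byte 4 (0x5D): reg=0x65
After byte 5 (0x4E): reg=0xD1
Register before byte 6: 0xD1
After XOR with byte 0x37: 0xE6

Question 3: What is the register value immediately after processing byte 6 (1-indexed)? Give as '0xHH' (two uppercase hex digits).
After byte 1 (0x5D): reg=0x38
After byte 2 (0x31): reg=0x3F
After byte 3 (0x92): reg=0x4A
After byte 4 (0x5D): reg=0x65
After byte 5 (0x4E): reg=0xD1
After byte 6 (0x37): reg=0xBC

Answer: 0xBC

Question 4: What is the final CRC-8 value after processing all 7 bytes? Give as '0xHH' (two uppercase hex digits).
Answer: 0xDE

Derivation:
After byte 1 (0x5D): reg=0x38
After byte 2 (0x31): reg=0x3F
After byte 3 (0x92): reg=0x4A
After byte 4 (0x5D): reg=0x65
After byte 5 (0x4E): reg=0xD1
After byte 6 (0x37): reg=0xBC
After byte 7 (0x4C): reg=0xDE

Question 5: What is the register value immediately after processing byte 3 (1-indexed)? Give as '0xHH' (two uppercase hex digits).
Answer: 0x4A

Derivation:
After byte 1 (0x5D): reg=0x38
After byte 2 (0x31): reg=0x3F
After byte 3 (0x92): reg=0x4A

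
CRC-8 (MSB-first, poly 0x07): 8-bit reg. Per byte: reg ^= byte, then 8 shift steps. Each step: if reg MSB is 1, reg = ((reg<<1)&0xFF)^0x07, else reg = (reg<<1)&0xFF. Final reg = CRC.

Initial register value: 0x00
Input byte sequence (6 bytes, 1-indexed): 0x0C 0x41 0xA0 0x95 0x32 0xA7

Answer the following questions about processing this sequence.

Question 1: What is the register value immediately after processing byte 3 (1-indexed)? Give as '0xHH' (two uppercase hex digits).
Answer: 0xDD

Derivation:
After byte 1 (0x0C): reg=0x24
After byte 2 (0x41): reg=0x3C
After byte 3 (0xA0): reg=0xDD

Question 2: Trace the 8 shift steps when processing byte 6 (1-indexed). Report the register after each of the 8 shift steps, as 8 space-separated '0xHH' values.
Answer: 0x93 0x21 0x42 0x84 0x0F 0x1E 0x3C 0x78

Derivation:
After byte 1 (0x0C): reg=0x24
After byte 2 (0x41): reg=0x3C
After byte 3 (0xA0): reg=0xDD
After byte 4 (0x95): reg=0xFF
After byte 5 (0x32): reg=0x6D
Register before byte 6: 0x6D
After XOR with byte 0xA7: 0xCA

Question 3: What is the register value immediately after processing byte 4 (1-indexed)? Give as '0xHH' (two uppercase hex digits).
Answer: 0xFF

Derivation:
After byte 1 (0x0C): reg=0x24
After byte 2 (0x41): reg=0x3C
After byte 3 (0xA0): reg=0xDD
After byte 4 (0x95): reg=0xFF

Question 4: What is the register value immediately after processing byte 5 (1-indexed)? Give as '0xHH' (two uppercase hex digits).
Answer: 0x6D

Derivation:
After byte 1 (0x0C): reg=0x24
After byte 2 (0x41): reg=0x3C
After byte 3 (0xA0): reg=0xDD
After byte 4 (0x95): reg=0xFF
After byte 5 (0x32): reg=0x6D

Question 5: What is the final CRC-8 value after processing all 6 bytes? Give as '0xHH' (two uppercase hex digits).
Answer: 0x78

Derivation:
After byte 1 (0x0C): reg=0x24
After byte 2 (0x41): reg=0x3C
After byte 3 (0xA0): reg=0xDD
After byte 4 (0x95): reg=0xFF
After byte 5 (0x32): reg=0x6D
After byte 6 (0xA7): reg=0x78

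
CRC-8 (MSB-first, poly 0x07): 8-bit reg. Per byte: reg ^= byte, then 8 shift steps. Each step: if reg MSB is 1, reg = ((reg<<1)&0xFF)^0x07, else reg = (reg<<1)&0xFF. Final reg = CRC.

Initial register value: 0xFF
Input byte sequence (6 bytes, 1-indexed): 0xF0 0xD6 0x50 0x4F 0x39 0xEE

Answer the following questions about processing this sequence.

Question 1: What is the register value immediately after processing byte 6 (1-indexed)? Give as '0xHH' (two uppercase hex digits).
After byte 1 (0xF0): reg=0x2D
After byte 2 (0xD6): reg=0xEF
After byte 3 (0x50): reg=0x34
After byte 4 (0x4F): reg=0x66
After byte 5 (0x39): reg=0x9A
After byte 6 (0xEE): reg=0x4B

Answer: 0x4B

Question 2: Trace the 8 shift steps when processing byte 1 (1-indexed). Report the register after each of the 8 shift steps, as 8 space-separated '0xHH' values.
Register before byte 1: 0xFF
After XOR with byte 0xF0: 0x0F

Answer: 0x1E 0x3C 0x78 0xF0 0xE7 0xC9 0x95 0x2D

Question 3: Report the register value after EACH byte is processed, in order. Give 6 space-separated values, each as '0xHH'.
0x2D 0xEF 0x34 0x66 0x9A 0x4B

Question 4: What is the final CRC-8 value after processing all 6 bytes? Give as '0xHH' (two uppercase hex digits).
After byte 1 (0xF0): reg=0x2D
After byte 2 (0xD6): reg=0xEF
After byte 3 (0x50): reg=0x34
After byte 4 (0x4F): reg=0x66
After byte 5 (0x39): reg=0x9A
After byte 6 (0xEE): reg=0x4B

Answer: 0x4B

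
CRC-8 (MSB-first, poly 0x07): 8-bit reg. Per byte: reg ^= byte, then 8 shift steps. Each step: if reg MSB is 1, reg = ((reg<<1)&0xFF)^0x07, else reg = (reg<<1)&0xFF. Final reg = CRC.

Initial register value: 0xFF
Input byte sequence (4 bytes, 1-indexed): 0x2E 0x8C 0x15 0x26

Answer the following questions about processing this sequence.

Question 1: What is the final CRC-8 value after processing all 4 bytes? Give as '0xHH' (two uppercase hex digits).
After byte 1 (0x2E): reg=0x39
After byte 2 (0x8C): reg=0x02
After byte 3 (0x15): reg=0x65
After byte 4 (0x26): reg=0xCE

Answer: 0xCE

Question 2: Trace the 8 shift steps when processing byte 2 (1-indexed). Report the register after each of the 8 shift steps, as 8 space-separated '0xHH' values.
After byte 1 (0x2E): reg=0x39
Register before byte 2: 0x39
After XOR with byte 0x8C: 0xB5

Answer: 0x6D 0xDA 0xB3 0x61 0xC2 0x83 0x01 0x02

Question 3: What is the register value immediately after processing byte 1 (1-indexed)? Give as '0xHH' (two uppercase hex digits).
After byte 1 (0x2E): reg=0x39

Answer: 0x39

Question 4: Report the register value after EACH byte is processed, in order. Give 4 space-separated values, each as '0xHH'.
0x39 0x02 0x65 0xCE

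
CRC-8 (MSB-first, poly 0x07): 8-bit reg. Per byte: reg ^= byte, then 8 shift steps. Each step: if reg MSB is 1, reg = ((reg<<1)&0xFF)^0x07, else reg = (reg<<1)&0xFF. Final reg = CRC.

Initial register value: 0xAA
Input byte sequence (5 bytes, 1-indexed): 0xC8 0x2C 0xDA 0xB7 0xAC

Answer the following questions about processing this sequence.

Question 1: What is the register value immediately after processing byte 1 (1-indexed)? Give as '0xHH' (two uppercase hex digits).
After byte 1 (0xC8): reg=0x29

Answer: 0x29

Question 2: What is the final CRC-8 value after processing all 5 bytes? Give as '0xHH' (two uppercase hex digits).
After byte 1 (0xC8): reg=0x29
After byte 2 (0x2C): reg=0x1B
After byte 3 (0xDA): reg=0x49
After byte 4 (0xB7): reg=0xF4
After byte 5 (0xAC): reg=0x8F

Answer: 0x8F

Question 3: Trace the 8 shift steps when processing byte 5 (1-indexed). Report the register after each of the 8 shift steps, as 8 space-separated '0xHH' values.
Answer: 0xB0 0x67 0xCE 0x9B 0x31 0x62 0xC4 0x8F

Derivation:
After byte 1 (0xC8): reg=0x29
After byte 2 (0x2C): reg=0x1B
After byte 3 (0xDA): reg=0x49
After byte 4 (0xB7): reg=0xF4
Register before byte 5: 0xF4
After XOR with byte 0xAC: 0x58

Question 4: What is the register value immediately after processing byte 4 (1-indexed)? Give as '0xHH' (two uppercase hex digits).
Answer: 0xF4

Derivation:
After byte 1 (0xC8): reg=0x29
After byte 2 (0x2C): reg=0x1B
After byte 3 (0xDA): reg=0x49
After byte 4 (0xB7): reg=0xF4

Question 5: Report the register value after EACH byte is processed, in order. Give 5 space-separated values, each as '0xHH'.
0x29 0x1B 0x49 0xF4 0x8F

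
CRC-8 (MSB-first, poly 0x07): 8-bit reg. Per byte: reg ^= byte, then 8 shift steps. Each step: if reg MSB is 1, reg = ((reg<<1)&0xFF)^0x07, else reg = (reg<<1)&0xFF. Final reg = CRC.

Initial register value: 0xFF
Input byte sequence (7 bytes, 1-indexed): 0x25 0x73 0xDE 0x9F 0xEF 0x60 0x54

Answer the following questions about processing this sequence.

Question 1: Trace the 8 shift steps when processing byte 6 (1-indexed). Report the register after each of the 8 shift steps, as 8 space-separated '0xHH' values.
After byte 1 (0x25): reg=0x08
After byte 2 (0x73): reg=0x66
After byte 3 (0xDE): reg=0x21
After byte 4 (0x9F): reg=0x33
After byte 5 (0xEF): reg=0x1A
Register before byte 6: 0x1A
After XOR with byte 0x60: 0x7A

Answer: 0xF4 0xEF 0xD9 0xB5 0x6D 0xDA 0xB3 0x61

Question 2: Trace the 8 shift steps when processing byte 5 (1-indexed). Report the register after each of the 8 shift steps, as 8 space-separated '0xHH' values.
After byte 1 (0x25): reg=0x08
After byte 2 (0x73): reg=0x66
After byte 3 (0xDE): reg=0x21
After byte 4 (0x9F): reg=0x33
Register before byte 5: 0x33
After XOR with byte 0xEF: 0xDC

Answer: 0xBF 0x79 0xF2 0xE3 0xC1 0x85 0x0D 0x1A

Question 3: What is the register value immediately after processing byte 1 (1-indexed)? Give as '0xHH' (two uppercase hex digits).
Answer: 0x08

Derivation:
After byte 1 (0x25): reg=0x08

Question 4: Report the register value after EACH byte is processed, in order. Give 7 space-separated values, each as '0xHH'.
0x08 0x66 0x21 0x33 0x1A 0x61 0x8B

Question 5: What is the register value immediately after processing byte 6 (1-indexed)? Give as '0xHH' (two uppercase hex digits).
After byte 1 (0x25): reg=0x08
After byte 2 (0x73): reg=0x66
After byte 3 (0xDE): reg=0x21
After byte 4 (0x9F): reg=0x33
After byte 5 (0xEF): reg=0x1A
After byte 6 (0x60): reg=0x61

Answer: 0x61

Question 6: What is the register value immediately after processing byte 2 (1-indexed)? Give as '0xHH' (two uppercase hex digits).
Answer: 0x66

Derivation:
After byte 1 (0x25): reg=0x08
After byte 2 (0x73): reg=0x66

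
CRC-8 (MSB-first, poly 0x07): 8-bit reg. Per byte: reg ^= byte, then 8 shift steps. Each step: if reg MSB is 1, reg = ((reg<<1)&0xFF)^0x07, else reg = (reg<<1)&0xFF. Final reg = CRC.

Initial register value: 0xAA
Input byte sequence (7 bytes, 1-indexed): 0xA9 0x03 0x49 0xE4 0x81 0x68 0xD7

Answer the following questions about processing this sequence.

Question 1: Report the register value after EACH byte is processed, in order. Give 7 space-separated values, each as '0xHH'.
0x09 0x36 0x7A 0xD3 0xB9 0x39 0x84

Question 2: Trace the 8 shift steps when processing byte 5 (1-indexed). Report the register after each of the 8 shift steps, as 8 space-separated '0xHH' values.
Answer: 0xA4 0x4F 0x9E 0x3B 0x76 0xEC 0xDF 0xB9

Derivation:
After byte 1 (0xA9): reg=0x09
After byte 2 (0x03): reg=0x36
After byte 3 (0x49): reg=0x7A
After byte 4 (0xE4): reg=0xD3
Register before byte 5: 0xD3
After XOR with byte 0x81: 0x52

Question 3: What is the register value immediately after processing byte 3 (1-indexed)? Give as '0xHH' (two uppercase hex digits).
After byte 1 (0xA9): reg=0x09
After byte 2 (0x03): reg=0x36
After byte 3 (0x49): reg=0x7A

Answer: 0x7A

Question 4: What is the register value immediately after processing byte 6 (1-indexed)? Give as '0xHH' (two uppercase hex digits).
After byte 1 (0xA9): reg=0x09
After byte 2 (0x03): reg=0x36
After byte 3 (0x49): reg=0x7A
After byte 4 (0xE4): reg=0xD3
After byte 5 (0x81): reg=0xB9
After byte 6 (0x68): reg=0x39

Answer: 0x39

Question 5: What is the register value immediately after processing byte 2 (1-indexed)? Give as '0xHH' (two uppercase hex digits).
Answer: 0x36

Derivation:
After byte 1 (0xA9): reg=0x09
After byte 2 (0x03): reg=0x36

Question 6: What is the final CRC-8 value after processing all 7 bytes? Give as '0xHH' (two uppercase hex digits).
Answer: 0x84

Derivation:
After byte 1 (0xA9): reg=0x09
After byte 2 (0x03): reg=0x36
After byte 3 (0x49): reg=0x7A
After byte 4 (0xE4): reg=0xD3
After byte 5 (0x81): reg=0xB9
After byte 6 (0x68): reg=0x39
After byte 7 (0xD7): reg=0x84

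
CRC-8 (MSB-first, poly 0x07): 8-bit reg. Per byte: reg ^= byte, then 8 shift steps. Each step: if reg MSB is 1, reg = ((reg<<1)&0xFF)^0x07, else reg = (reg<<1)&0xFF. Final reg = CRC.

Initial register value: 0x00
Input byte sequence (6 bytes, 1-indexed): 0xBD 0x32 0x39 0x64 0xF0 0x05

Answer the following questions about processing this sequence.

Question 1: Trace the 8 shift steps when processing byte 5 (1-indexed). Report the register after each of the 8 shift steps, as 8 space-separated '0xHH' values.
Answer: 0xBB 0x71 0xE2 0xC3 0x81 0x05 0x0A 0x14

Derivation:
After byte 1 (0xBD): reg=0x3A
After byte 2 (0x32): reg=0x38
After byte 3 (0x39): reg=0x07
After byte 4 (0x64): reg=0x2E
Register before byte 5: 0x2E
After XOR with byte 0xF0: 0xDE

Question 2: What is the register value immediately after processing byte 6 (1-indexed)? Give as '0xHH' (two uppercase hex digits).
After byte 1 (0xBD): reg=0x3A
After byte 2 (0x32): reg=0x38
After byte 3 (0x39): reg=0x07
After byte 4 (0x64): reg=0x2E
After byte 5 (0xF0): reg=0x14
After byte 6 (0x05): reg=0x77

Answer: 0x77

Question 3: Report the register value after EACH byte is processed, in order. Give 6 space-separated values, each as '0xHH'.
0x3A 0x38 0x07 0x2E 0x14 0x77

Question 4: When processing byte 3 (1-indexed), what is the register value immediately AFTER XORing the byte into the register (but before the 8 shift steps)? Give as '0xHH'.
Answer: 0x01

Derivation:
Register before byte 3: 0x38
Byte 3: 0x39
0x38 XOR 0x39 = 0x01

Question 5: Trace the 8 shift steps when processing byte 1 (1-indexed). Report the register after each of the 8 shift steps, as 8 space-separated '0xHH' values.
Register before byte 1: 0x00
After XOR with byte 0xBD: 0xBD

Answer: 0x7D 0xFA 0xF3 0xE1 0xC5 0x8D 0x1D 0x3A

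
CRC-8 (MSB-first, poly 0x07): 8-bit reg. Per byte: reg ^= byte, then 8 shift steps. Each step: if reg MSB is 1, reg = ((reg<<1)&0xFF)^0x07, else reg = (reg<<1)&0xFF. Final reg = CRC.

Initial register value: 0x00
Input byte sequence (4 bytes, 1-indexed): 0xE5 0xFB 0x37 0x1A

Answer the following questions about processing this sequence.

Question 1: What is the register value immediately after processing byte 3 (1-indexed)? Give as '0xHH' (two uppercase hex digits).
Answer: 0x08

Derivation:
After byte 1 (0xE5): reg=0xB5
After byte 2 (0xFB): reg=0xED
After byte 3 (0x37): reg=0x08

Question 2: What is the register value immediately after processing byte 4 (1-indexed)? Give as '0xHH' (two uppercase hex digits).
Answer: 0x7E

Derivation:
After byte 1 (0xE5): reg=0xB5
After byte 2 (0xFB): reg=0xED
After byte 3 (0x37): reg=0x08
After byte 4 (0x1A): reg=0x7E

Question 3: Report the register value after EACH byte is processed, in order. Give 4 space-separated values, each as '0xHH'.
0xB5 0xED 0x08 0x7E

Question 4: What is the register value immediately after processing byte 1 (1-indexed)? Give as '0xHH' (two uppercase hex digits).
Answer: 0xB5

Derivation:
After byte 1 (0xE5): reg=0xB5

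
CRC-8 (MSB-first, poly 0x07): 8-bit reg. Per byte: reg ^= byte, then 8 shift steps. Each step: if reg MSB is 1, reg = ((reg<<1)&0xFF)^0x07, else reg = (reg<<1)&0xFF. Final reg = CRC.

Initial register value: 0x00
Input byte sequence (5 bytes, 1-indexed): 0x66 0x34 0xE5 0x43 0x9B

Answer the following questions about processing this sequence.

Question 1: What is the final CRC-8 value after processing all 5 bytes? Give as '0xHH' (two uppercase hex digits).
Answer: 0xB4

Derivation:
After byte 1 (0x66): reg=0x35
After byte 2 (0x34): reg=0x07
After byte 3 (0xE5): reg=0xA0
After byte 4 (0x43): reg=0xA7
After byte 5 (0x9B): reg=0xB4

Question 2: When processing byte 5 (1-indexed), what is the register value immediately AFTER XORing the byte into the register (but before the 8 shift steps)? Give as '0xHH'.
Answer: 0x3C

Derivation:
Register before byte 5: 0xA7
Byte 5: 0x9B
0xA7 XOR 0x9B = 0x3C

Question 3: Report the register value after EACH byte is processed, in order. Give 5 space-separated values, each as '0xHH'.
0x35 0x07 0xA0 0xA7 0xB4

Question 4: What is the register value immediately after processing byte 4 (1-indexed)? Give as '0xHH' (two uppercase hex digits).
After byte 1 (0x66): reg=0x35
After byte 2 (0x34): reg=0x07
After byte 3 (0xE5): reg=0xA0
After byte 4 (0x43): reg=0xA7

Answer: 0xA7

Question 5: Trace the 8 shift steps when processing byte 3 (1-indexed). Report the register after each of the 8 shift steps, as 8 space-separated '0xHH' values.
After byte 1 (0x66): reg=0x35
After byte 2 (0x34): reg=0x07
Register before byte 3: 0x07
After XOR with byte 0xE5: 0xE2

Answer: 0xC3 0x81 0x05 0x0A 0x14 0x28 0x50 0xA0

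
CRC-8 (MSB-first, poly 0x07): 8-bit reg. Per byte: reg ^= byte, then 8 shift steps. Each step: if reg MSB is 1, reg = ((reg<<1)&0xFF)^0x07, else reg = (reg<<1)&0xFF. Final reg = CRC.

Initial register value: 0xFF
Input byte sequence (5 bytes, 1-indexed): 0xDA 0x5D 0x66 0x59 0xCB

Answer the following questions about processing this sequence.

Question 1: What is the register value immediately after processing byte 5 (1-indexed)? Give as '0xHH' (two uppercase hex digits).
Answer: 0xFD

Derivation:
After byte 1 (0xDA): reg=0xFB
After byte 2 (0x5D): reg=0x7B
After byte 3 (0x66): reg=0x53
After byte 4 (0x59): reg=0x36
After byte 5 (0xCB): reg=0xFD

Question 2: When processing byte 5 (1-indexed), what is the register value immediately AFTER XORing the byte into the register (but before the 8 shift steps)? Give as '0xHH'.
Answer: 0xFD

Derivation:
Register before byte 5: 0x36
Byte 5: 0xCB
0x36 XOR 0xCB = 0xFD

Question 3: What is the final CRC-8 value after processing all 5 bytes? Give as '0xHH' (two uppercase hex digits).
After byte 1 (0xDA): reg=0xFB
After byte 2 (0x5D): reg=0x7B
After byte 3 (0x66): reg=0x53
After byte 4 (0x59): reg=0x36
After byte 5 (0xCB): reg=0xFD

Answer: 0xFD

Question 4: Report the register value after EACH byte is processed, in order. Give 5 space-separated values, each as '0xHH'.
0xFB 0x7B 0x53 0x36 0xFD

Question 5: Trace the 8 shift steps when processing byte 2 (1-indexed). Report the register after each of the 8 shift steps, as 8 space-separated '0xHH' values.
After byte 1 (0xDA): reg=0xFB
Register before byte 2: 0xFB
After XOR with byte 0x5D: 0xA6

Answer: 0x4B 0x96 0x2B 0x56 0xAC 0x5F 0xBE 0x7B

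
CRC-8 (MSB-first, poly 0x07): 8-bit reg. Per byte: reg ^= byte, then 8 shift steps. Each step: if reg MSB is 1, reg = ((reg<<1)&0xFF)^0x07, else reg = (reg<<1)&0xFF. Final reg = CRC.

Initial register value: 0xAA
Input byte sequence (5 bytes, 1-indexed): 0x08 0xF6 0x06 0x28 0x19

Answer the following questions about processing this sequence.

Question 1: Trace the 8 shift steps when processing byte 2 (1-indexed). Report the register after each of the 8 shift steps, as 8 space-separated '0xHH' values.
After byte 1 (0x08): reg=0x67
Register before byte 2: 0x67
After XOR with byte 0xF6: 0x91

Answer: 0x25 0x4A 0x94 0x2F 0x5E 0xBC 0x7F 0xFE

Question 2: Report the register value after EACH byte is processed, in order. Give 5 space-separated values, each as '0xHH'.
0x67 0xFE 0xE6 0x64 0x74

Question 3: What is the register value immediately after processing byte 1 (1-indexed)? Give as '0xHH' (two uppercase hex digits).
After byte 1 (0x08): reg=0x67

Answer: 0x67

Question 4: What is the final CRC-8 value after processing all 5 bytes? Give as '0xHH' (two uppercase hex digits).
Answer: 0x74

Derivation:
After byte 1 (0x08): reg=0x67
After byte 2 (0xF6): reg=0xFE
After byte 3 (0x06): reg=0xE6
After byte 4 (0x28): reg=0x64
After byte 5 (0x19): reg=0x74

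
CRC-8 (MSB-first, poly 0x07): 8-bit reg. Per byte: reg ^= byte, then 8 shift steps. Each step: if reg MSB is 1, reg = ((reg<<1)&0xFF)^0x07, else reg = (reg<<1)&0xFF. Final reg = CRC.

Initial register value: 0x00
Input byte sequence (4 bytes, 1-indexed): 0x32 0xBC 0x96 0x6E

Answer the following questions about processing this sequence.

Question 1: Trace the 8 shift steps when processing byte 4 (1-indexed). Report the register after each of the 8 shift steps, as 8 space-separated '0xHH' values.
After byte 1 (0x32): reg=0x9E
After byte 2 (0xBC): reg=0xEE
After byte 3 (0x96): reg=0x6F
Register before byte 4: 0x6F
After XOR with byte 0x6E: 0x01

Answer: 0x02 0x04 0x08 0x10 0x20 0x40 0x80 0x07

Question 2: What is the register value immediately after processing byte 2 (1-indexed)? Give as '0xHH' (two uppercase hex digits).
After byte 1 (0x32): reg=0x9E
After byte 2 (0xBC): reg=0xEE

Answer: 0xEE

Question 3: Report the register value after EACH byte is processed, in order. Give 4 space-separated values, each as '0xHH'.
0x9E 0xEE 0x6F 0x07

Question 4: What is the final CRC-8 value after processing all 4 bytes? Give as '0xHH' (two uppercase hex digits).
Answer: 0x07

Derivation:
After byte 1 (0x32): reg=0x9E
After byte 2 (0xBC): reg=0xEE
After byte 3 (0x96): reg=0x6F
After byte 4 (0x6E): reg=0x07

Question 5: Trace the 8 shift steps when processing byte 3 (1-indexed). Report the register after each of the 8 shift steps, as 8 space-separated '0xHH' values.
After byte 1 (0x32): reg=0x9E
After byte 2 (0xBC): reg=0xEE
Register before byte 3: 0xEE
After XOR with byte 0x96: 0x78

Answer: 0xF0 0xE7 0xC9 0x95 0x2D 0x5A 0xB4 0x6F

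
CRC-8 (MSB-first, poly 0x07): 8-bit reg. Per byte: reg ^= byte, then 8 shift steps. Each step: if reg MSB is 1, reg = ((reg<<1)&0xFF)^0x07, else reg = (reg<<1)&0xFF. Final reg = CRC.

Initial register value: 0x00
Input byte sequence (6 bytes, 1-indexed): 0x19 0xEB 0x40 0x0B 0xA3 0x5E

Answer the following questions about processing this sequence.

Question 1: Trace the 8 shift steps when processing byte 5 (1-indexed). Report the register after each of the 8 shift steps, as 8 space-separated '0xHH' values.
Answer: 0x54 0xA8 0x57 0xAE 0x5B 0xB6 0x6B 0xD6

Derivation:
After byte 1 (0x19): reg=0x4F
After byte 2 (0xEB): reg=0x75
After byte 3 (0x40): reg=0x8B
After byte 4 (0x0B): reg=0x89
Register before byte 5: 0x89
After XOR with byte 0xA3: 0x2A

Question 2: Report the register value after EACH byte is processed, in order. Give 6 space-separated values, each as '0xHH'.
0x4F 0x75 0x8B 0x89 0xD6 0xB1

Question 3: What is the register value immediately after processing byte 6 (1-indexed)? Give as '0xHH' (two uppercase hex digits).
After byte 1 (0x19): reg=0x4F
After byte 2 (0xEB): reg=0x75
After byte 3 (0x40): reg=0x8B
After byte 4 (0x0B): reg=0x89
After byte 5 (0xA3): reg=0xD6
After byte 6 (0x5E): reg=0xB1

Answer: 0xB1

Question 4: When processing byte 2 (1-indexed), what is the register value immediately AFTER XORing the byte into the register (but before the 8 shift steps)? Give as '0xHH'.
Register before byte 2: 0x4F
Byte 2: 0xEB
0x4F XOR 0xEB = 0xA4

Answer: 0xA4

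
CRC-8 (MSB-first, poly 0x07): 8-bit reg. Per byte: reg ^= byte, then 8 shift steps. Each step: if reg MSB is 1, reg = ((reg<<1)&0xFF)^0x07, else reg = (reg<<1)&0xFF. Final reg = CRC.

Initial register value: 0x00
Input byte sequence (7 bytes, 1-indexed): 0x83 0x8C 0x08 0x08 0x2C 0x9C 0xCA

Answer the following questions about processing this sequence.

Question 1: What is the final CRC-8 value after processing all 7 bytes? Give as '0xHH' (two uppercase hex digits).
Answer: 0x9E

Derivation:
After byte 1 (0x83): reg=0x80
After byte 2 (0x8C): reg=0x24
After byte 3 (0x08): reg=0xC4
After byte 4 (0x08): reg=0x6A
After byte 5 (0x2C): reg=0xD5
After byte 6 (0x9C): reg=0xF8
After byte 7 (0xCA): reg=0x9E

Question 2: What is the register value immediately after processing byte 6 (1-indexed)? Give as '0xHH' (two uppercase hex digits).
Answer: 0xF8

Derivation:
After byte 1 (0x83): reg=0x80
After byte 2 (0x8C): reg=0x24
After byte 3 (0x08): reg=0xC4
After byte 4 (0x08): reg=0x6A
After byte 5 (0x2C): reg=0xD5
After byte 6 (0x9C): reg=0xF8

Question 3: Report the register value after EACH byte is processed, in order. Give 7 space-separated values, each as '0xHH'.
0x80 0x24 0xC4 0x6A 0xD5 0xF8 0x9E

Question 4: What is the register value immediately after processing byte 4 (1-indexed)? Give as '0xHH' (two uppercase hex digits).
After byte 1 (0x83): reg=0x80
After byte 2 (0x8C): reg=0x24
After byte 3 (0x08): reg=0xC4
After byte 4 (0x08): reg=0x6A

Answer: 0x6A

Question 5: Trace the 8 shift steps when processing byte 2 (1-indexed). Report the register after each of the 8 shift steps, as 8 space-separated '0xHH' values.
After byte 1 (0x83): reg=0x80
Register before byte 2: 0x80
After XOR with byte 0x8C: 0x0C

Answer: 0x18 0x30 0x60 0xC0 0x87 0x09 0x12 0x24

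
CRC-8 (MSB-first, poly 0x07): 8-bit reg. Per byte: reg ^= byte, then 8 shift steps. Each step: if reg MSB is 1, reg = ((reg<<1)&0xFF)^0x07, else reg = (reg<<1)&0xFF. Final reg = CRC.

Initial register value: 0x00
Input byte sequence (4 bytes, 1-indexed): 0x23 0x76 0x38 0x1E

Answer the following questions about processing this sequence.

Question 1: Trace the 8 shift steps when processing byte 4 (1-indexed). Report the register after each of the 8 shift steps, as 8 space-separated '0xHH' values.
Answer: 0x2F 0x5E 0xBC 0x7F 0xFE 0xFB 0xF1 0xE5

Derivation:
After byte 1 (0x23): reg=0xE9
After byte 2 (0x76): reg=0xD4
After byte 3 (0x38): reg=0x8A
Register before byte 4: 0x8A
After XOR with byte 0x1E: 0x94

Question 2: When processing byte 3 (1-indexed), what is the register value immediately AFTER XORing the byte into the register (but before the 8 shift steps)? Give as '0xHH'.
Register before byte 3: 0xD4
Byte 3: 0x38
0xD4 XOR 0x38 = 0xEC

Answer: 0xEC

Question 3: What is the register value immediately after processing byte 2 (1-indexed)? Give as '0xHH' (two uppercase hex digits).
After byte 1 (0x23): reg=0xE9
After byte 2 (0x76): reg=0xD4

Answer: 0xD4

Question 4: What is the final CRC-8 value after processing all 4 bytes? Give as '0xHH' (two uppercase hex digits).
Answer: 0xE5

Derivation:
After byte 1 (0x23): reg=0xE9
After byte 2 (0x76): reg=0xD4
After byte 3 (0x38): reg=0x8A
After byte 4 (0x1E): reg=0xE5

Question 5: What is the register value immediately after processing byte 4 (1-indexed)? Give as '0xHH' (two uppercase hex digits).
After byte 1 (0x23): reg=0xE9
After byte 2 (0x76): reg=0xD4
After byte 3 (0x38): reg=0x8A
After byte 4 (0x1E): reg=0xE5

Answer: 0xE5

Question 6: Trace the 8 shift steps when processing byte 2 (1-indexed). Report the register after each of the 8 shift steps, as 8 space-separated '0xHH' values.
After byte 1 (0x23): reg=0xE9
Register before byte 2: 0xE9
After XOR with byte 0x76: 0x9F

Answer: 0x39 0x72 0xE4 0xCF 0x99 0x35 0x6A 0xD4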